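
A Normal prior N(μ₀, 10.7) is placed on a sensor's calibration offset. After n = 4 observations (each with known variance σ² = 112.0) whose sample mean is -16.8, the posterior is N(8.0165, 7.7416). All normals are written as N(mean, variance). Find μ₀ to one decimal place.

μ₀ = 17.5

The posterior mean is a precision-weighted average: μ_n = (τ₀μ₀ + τ_data·x̄)/(τ₀+τ_data), with τ₀=1/σ₀² and τ_data=n/σ².
Here τ₀ = 1/10.7 = 0.093458 and τ_data = 4/112.0 = 0.035714, so τ_n = 0.129172.
Rearranging for μ₀: μ₀ = (μ_n·τ_n − τ_data·x̄)/τ₀ = (8.0165·0.129172 − 0.035714·-16.8) / 0.093458 = 1.635503/0.093458 ≈ 17.5.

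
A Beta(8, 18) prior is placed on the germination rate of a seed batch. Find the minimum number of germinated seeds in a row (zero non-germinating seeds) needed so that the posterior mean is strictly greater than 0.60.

After k germinated seeds and 0 non-germinating seeds the posterior is Beta(8+k, 18), with mean (8+k)/(8+18+k).
Set (8+k)/(26+k) > 0.60 and solve: k > (0.60·26 − 8)/(1 − 0.60) = 19.000.
The smallest integer exceeding 19.000 is 20.

k = 20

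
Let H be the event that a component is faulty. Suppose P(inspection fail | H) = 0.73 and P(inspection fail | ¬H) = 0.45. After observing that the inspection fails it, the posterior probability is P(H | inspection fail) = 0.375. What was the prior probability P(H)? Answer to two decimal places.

Bayes' rule in odds form gives O(H|E) = O(H)·[P(E|H)/P(E|¬H)], hence O(H) = O(H|E)/LR.
Posterior odds = 0.375/(1−0.375) = 0.6000. LR = 0.73/0.45 = 1.6222.
Prior odds = 0.6000/1.6222 = 0.3699, so P(H) = 0.3699/(1+0.3699) ≈ 0.27.

P(H) = 0.27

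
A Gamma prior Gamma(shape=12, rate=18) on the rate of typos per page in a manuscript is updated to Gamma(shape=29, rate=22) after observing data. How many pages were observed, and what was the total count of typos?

n = 4 pages with total 17 typos

A Gamma(α, β) prior (rate parametrization) on a Poisson rate with n observations summing to S gives posterior Gamma(α+S, β+n).
Matching: Σxᵢ = 29 − 12 = 17 and n = 22 − 18 = 4.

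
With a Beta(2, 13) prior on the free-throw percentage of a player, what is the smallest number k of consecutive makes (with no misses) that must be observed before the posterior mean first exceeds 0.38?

k = 6

After k makes and 0 misses the posterior is Beta(2+k, 13), with mean (2+k)/(2+13+k).
Set (2+k)/(15+k) > 0.38 and solve: k > (0.38·15 − 2)/(1 − 0.38) = 5.968.
The smallest integer exceeding 5.968 is 6, and checking k=6: (8)/(21) = 0.3810 > 0.38.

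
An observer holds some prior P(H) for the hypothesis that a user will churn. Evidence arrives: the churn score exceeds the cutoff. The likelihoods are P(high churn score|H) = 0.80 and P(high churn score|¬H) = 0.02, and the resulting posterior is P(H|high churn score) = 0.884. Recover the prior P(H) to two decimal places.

In odds form, posterior odds = prior odds × likelihood ratio, so prior odds = posterior odds ÷ LR.
Posterior odds = 0.884/(1−0.884) = 7.6207. LR = 0.80/0.02 = 40.0000.
Prior odds = 7.6207/40.0000 = 0.1905, so P(H) = 0.1905/(1+0.1905) ≈ 0.16.

P(H) = 0.16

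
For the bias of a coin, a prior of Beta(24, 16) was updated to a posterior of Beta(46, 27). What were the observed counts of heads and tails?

Beta is conjugate to the binomial likelihood: posterior = Beta(α+s, β+f).
So s = 46 − 24 = 22 and f = 27 − 16 = 11.

22 heads and 11 tails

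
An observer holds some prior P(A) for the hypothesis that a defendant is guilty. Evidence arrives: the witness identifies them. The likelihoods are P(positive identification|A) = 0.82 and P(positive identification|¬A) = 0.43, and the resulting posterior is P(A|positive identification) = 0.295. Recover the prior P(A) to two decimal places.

P(A) = 0.18

Bayes' rule in odds form gives O(A|E) = O(A)·[P(E|A)/P(E|¬A)], hence O(A) = O(A|E)/LR.
Posterior odds = 0.295/(1−0.295) = 0.4184. LR = 0.82/0.43 = 1.9070.
Prior odds = 0.4184/1.9070 = 0.2194, so P(A) = 0.2194/(1+0.2194) ≈ 0.18.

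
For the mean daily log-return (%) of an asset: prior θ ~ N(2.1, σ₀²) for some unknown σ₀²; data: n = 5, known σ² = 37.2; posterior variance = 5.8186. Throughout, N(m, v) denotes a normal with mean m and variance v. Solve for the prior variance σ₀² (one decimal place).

σ₀² = 26.7

For the Normal–Normal model with known σ², precisions add: τ_n = τ₀ + n/σ².
So 1/σ₀² = 1/5.8186 − 5/37.2 = 0.171863 − 0.134409 = 0.037454.
Hence σ₀² = 1/0.037454 ≈ 26.7.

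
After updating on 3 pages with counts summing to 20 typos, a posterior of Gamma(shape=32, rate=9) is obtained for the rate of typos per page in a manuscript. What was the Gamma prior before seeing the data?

Gamma(shape=12, rate=6)

Gamma–Poisson conjugacy: posterior shape = α + Σxᵢ, posterior rate = β + n.
So α = 32 − 20 = 12 and β = 9 − 3 = 6.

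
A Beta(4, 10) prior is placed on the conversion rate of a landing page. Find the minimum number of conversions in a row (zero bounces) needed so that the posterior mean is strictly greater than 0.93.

k = 129

After k conversions and 0 bounces the posterior is Beta(4+k, 10), with mean (4+k)/(4+10+k).
Set (4+k)/(14+k) > 0.93 and solve: k > (0.93·14 − 4)/(1 − 0.93) = 128.857.
The smallest integer exceeding 128.857 is 129.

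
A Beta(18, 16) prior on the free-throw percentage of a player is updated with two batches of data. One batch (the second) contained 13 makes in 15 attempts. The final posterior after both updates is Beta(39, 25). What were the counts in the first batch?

8 makes and 7 misses

Because Beta–binomial updating is additive in the counts, the combined data contributed (α_post−α_prior, β_post−β_prior) successes and failures.
Total across both batches: 39−18=21 makes, 25−16=9 misses.
Subtract the second batch: 21−13=8 makes and 9−2=7 misses.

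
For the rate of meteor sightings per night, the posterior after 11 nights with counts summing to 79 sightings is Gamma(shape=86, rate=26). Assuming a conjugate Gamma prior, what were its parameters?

A Gamma(α, β) prior (rate parametrization) on a Poisson rate with n observations summing to S gives posterior Gamma(α+S, β+n).
So α = 86 − 79 = 7 and β = 26 − 11 = 15.

Gamma(shape=7, rate=15)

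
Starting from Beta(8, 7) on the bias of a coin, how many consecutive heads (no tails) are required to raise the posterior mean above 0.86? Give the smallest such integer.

After k heads and 0 tails the posterior is Beta(8+k, 7), with mean (8+k)/(8+7+k).
Set (8+k)/(15+k) > 0.86 and solve: k > (0.86·15 − 8)/(1 − 0.86) = 35.000.
The smallest integer exceeding 35.000 is 36.

k = 36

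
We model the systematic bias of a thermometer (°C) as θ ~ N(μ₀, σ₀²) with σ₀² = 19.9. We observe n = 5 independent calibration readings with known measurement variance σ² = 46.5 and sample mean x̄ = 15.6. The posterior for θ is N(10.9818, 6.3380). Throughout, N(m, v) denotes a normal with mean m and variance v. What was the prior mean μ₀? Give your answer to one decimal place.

μ₀ = 1.1

With known observation variance, the Normal–Normal posterior has precision τ_n = τ₀ + n/σ² and mean μ_n = (τ₀μ₀ + (n/σ²)x̄)/τ_n.
Here τ₀ = 1/19.9 = 0.050251 and τ_data = 5/46.5 = 0.107527, so τ_n = 0.157778.
Rearranging for μ₀: μ₀ = (μ_n·τ_n − τ_data·x̄)/τ₀ = (10.9818·0.157778 − 0.107527·15.6) / 0.050251 = 0.055265/0.050251 ≈ 1.1.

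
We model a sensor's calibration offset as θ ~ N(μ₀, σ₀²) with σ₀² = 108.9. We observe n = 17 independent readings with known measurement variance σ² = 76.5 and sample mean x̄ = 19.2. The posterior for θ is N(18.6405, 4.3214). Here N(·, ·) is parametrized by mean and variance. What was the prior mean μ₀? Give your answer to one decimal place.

With known observation variance, the Normal–Normal posterior has precision τ_n = τ₀ + n/σ² and mean μ_n = (τ₀μ₀ + (n/σ²)x̄)/τ_n.
Here τ₀ = 1/108.9 = 0.009183 and τ_data = 17/76.5 = 0.222222, so τ_n = 0.231405.
Rearranging for μ₀: μ₀ = (μ_n·τ_n − τ_data·x̄)/τ₀ = (18.6405·0.231405 − 0.222222·19.2) / 0.009183 = 0.046843/0.009183 ≈ 5.1.

μ₀ = 5.1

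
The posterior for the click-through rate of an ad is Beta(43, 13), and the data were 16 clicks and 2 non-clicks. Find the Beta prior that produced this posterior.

Beta(27, 11)

Under Beta–binomial conjugacy the posterior parameters are (α+s, β+f).
So α = 43 − 16 = 27 and β = 13 − 2 = 11.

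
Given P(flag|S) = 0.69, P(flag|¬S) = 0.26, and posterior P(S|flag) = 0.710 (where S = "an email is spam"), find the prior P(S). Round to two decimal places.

P(S) = 0.48

Bayes' rule in odds form gives O(S|E) = O(S)·[P(E|S)/P(E|¬S)], hence O(S) = O(S|E)/LR.
Posterior odds = 0.710/(1−0.710) = 2.4483. LR = 0.69/0.26 = 2.6538.
Prior odds = 2.4483/2.6538 = 0.9226, so P(S) = 0.9226/(1+0.9226) ≈ 0.48.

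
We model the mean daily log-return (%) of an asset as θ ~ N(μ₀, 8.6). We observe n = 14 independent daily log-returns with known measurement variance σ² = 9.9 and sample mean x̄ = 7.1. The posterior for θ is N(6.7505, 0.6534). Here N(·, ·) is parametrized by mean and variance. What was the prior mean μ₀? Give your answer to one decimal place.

With known observation variance, the Normal–Normal posterior has precision τ_n = τ₀ + n/σ² and mean μ_n = (τ₀μ₀ + (n/σ²)x̄)/τ_n.
Here τ₀ = 1/8.6 = 0.116279 and τ_data = 14/9.9 = 1.414141, so τ_n = 1.530420.
Rearranging for μ₀: μ₀ = (μ_n·τ_n − τ_data·x̄)/τ₀ = (6.7505·1.530420 − 1.414141·7.1) / 0.116279 = 0.290699/0.116279 ≈ 2.5.

μ₀ = 2.5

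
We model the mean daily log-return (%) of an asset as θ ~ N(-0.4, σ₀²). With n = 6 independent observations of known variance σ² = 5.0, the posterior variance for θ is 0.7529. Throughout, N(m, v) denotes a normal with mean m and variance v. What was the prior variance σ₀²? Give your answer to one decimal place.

Posterior precision equals prior precision plus data precision: 1/σ_n² = 1/σ₀² + n/σ².
So 1/σ₀² = 1/0.7529 − 6/5.0 = 1.328198 − 1.200000 = 0.128198.
Hence σ₀² = 1/0.128198 ≈ 7.8.

σ₀² = 7.8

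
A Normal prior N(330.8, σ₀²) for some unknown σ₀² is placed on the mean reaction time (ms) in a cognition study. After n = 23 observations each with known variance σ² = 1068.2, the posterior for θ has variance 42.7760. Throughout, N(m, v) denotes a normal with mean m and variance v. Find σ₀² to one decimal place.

σ₀² = 541.7

For the Normal–Normal model with known σ², precisions add: τ_n = τ₀ + n/σ².
So 1/σ₀² = 1/42.7760 − 23/1068.2 = 0.023378 − 0.021532 = 0.001846.
Hence σ₀² = 1/0.001846 ≈ 541.7.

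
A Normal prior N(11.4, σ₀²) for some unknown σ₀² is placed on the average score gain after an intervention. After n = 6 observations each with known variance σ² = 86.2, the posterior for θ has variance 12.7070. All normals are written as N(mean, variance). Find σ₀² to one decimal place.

Posterior precision equals prior precision plus data precision: 1/σ_n² = 1/σ₀² + n/σ².
So 1/σ₀² = 1/12.7070 − 6/86.2 = 0.078697 − 0.069606 = 0.009091.
Hence σ₀² = 1/0.009091 ≈ 110.0.

σ₀² = 110.0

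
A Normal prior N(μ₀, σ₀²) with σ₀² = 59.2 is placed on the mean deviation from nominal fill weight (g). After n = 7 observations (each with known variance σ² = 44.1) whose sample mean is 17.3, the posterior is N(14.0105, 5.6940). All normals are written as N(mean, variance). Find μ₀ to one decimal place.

The posterior mean is a precision-weighted average: μ_n = (τ₀μ₀ + τ_data·x̄)/(τ₀+τ_data), with τ₀=1/σ₀² and τ_data=n/σ².
Here τ₀ = 1/59.2 = 0.016892 and τ_data = 7/44.1 = 0.158730, so τ_n = 0.175622.
Rearranging for μ₀: μ₀ = (μ_n·τ_n − τ_data·x̄)/τ₀ = (14.0105·0.175622 − 0.158730·17.3) / 0.016892 = -0.285477/0.016892 ≈ -16.9.

μ₀ = -16.9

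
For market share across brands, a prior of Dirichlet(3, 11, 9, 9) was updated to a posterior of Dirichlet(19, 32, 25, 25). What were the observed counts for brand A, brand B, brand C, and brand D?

counts (16, 21, 16, 16)

For a Dirichlet(α) prior with multinomial counts c, the posterior is Dirichlet(α + c) componentwise.
Counts are posterior − prior componentwise: 19−3=16, 32−11=21, 25−9=16, 25−9=16.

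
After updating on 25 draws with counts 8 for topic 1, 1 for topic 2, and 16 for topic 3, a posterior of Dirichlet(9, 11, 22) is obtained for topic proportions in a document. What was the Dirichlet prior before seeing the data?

For a Dirichlet(α) prior with multinomial counts c, the posterior is Dirichlet(α + c) componentwise.
Subtract each count from the matching posterior parameter: 9−8=1, 11−1=10, 22−16=6.

Dirichlet(1, 10, 6)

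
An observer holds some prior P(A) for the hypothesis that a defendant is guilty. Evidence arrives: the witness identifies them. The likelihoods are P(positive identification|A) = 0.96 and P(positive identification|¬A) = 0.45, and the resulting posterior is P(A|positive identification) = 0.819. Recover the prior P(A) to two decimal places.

P(A) = 0.68

Bayes' rule in odds form gives O(A|E) = O(A)·[P(E|A)/P(E|¬A)], hence O(A) = O(A|E)/LR.
Posterior odds = 0.819/(1−0.819) = 4.5249. LR = 0.96/0.45 = 2.1333.
Prior odds = 4.5249/2.1333 = 2.1211, so P(A) = 2.1211/(1+2.1211) ≈ 0.68.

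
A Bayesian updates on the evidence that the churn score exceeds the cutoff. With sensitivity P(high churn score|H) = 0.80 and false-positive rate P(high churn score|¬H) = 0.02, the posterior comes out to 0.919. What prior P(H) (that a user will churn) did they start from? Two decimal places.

In odds form, posterior odds = prior odds × likelihood ratio, so prior odds = posterior odds ÷ LR.
Posterior odds = 0.919/(1−0.919) = 11.3457. LR = 0.80/0.02 = 40.0000.
Prior odds = 11.3457/40.0000 = 0.2836, so P(H) = 0.2836/(1+0.2836) ≈ 0.22.

P(H) = 0.22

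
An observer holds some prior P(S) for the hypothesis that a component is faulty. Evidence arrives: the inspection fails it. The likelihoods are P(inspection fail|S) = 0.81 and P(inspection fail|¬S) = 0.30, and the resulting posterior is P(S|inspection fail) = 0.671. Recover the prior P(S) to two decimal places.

P(S) = 0.43

Bayes' rule in odds form gives O(S|E) = O(S)·[P(E|S)/P(E|¬S)], hence O(S) = O(S|E)/LR.
Posterior odds = 0.671/(1−0.671) = 2.0395. LR = 0.81/0.30 = 2.7000.
Prior odds = 2.0395/2.7000 = 0.7554, so P(S) = 0.7554/(1+0.7554) ≈ 0.43.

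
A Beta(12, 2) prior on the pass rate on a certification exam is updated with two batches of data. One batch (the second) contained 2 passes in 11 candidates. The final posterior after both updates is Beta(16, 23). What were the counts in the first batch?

Sequential conjugate updates are equivalent to a single update on the pooled data, so total successes = posterior α − prior α and total failures = posterior β − prior β.
Total across both batches: 16−12=4 passes, 23−2=21 failures.
Subtract the second batch: 4−2=2 passes and 21−9=12 failures.

2 passes and 12 failures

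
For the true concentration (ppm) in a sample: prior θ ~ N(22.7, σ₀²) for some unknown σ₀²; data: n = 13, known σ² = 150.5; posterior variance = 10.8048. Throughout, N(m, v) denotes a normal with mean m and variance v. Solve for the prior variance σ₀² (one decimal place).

Posterior precision equals prior precision plus data precision: 1/σ_n² = 1/σ₀² + n/σ².
So 1/σ₀² = 1/10.8048 − 13/150.5 = 0.092551 − 0.086379 = 0.006172.
Hence σ₀² = 1/0.006172 ≈ 162.0.

σ₀² = 162.0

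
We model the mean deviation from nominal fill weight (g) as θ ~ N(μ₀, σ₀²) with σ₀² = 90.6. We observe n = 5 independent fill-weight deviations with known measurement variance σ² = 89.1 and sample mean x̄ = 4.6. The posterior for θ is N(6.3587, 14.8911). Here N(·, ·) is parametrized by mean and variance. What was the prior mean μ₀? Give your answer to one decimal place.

With known observation variance, the Normal–Normal posterior has precision τ_n = τ₀ + n/σ² and mean μ_n = (τ₀μ₀ + (n/σ²)x̄)/τ_n.
Here τ₀ = 1/90.6 = 0.011038 and τ_data = 5/89.1 = 0.056117, so τ_n = 0.067155.
Rearranging for μ₀: μ₀ = (μ_n·τ_n − τ_data·x̄)/τ₀ = (6.3587·0.067155 − 0.056117·4.6) / 0.011038 = 0.168880/0.011038 ≈ 15.3.

μ₀ = 15.3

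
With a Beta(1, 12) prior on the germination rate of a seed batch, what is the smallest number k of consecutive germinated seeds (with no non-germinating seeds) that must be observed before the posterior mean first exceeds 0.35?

After k germinated seeds and 0 non-germinating seeds the posterior is Beta(1+k, 12), with mean (1+k)/(1+12+k).
Set (1+k)/(13+k) > 0.35 and solve: k > (0.35·13 − 1)/(1 − 0.35) = 5.462.
The smallest integer exceeding 5.462 is 6.

k = 6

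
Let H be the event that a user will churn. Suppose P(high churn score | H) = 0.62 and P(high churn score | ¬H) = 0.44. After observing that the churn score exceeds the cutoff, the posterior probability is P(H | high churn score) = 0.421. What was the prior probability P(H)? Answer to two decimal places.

P(H) = 0.34

In odds form, posterior odds = prior odds × likelihood ratio, so prior odds = posterior odds ÷ LR.
Posterior odds = 0.421/(1−0.421) = 0.7271. LR = 0.62/0.44 = 1.4091.
Prior odds = 0.7271/1.4091 = 0.5160, so P(H) = 0.5160/(1+0.5160) ≈ 0.34.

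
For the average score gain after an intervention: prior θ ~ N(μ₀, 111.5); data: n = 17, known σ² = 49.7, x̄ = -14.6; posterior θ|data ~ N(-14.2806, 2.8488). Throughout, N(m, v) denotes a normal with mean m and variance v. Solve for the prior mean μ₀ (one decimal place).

μ₀ = -2.1

The posterior mean is a precision-weighted average: μ_n = (τ₀μ₀ + τ_data·x̄)/(τ₀+τ_data), with τ₀=1/σ₀² and τ_data=n/σ².
Here τ₀ = 1/111.5 = 0.008969 and τ_data = 17/49.7 = 0.342052, so τ_n = 0.351021.
Rearranging for μ₀: μ₀ = (μ_n·τ_n − τ_data·x̄)/τ₀ = (-14.2806·0.351021 − 0.342052·-14.6) / 0.008969 = -0.018831/0.008969 ≈ -2.1.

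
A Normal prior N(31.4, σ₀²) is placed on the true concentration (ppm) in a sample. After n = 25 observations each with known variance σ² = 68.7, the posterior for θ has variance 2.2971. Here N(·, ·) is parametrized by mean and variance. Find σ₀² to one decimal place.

σ₀² = 14.0

For the Normal–Normal model with known σ², precisions add: τ_n = τ₀ + n/σ².
So 1/σ₀² = 1/2.2971 − 25/68.7 = 0.435332 − 0.363901 = 0.071431.
Hence σ₀² = 1/0.071431 ≈ 14.0.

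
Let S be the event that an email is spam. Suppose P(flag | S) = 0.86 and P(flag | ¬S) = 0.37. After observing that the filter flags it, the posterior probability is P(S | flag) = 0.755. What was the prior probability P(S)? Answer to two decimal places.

P(S) = 0.57

Bayes' rule in odds form gives O(S|E) = O(S)·[P(E|S)/P(E|¬S)], hence O(S) = O(S|E)/LR.
Posterior odds = 0.755/(1−0.755) = 3.0816. LR = 0.86/0.37 = 2.3243.
Prior odds = 3.0816/2.3243 = 1.3258, so P(S) = 1.3258/(1+1.3258) ≈ 0.57.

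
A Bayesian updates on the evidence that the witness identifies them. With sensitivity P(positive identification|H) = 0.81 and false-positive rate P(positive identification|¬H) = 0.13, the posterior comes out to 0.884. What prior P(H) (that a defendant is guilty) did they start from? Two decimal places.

P(H) = 0.55

In odds form, posterior odds = prior odds × likelihood ratio, so prior odds = posterior odds ÷ LR.
Posterior odds = 0.884/(1−0.884) = 7.6207. LR = 0.81/0.13 = 6.2308.
Prior odds = 7.6207/6.2308 = 1.2231, so P(H) = 1.2231/(1+1.2231) ≈ 0.55.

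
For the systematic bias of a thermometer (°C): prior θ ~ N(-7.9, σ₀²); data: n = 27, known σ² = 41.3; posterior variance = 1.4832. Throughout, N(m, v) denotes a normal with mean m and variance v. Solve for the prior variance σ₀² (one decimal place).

σ₀² = 48.9

For the Normal–Normal model with known σ², precisions add: τ_n = τ₀ + n/σ².
So 1/σ₀² = 1/1.4832 − 27/41.3 = 0.674218 − 0.653753 = 0.020465.
Hence σ₀² = 1/0.020465 ≈ 48.9.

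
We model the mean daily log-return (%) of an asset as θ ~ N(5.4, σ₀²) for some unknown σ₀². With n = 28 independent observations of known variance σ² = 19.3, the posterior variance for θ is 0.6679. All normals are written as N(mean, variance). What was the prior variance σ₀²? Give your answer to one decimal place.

σ₀² = 21.5

For the Normal–Normal model with known σ², precisions add: τ_n = τ₀ + n/σ².
So 1/σ₀² = 1/0.6679 − 28/19.3 = 1.497230 − 1.450777 = 0.046453.
Hence σ₀² = 1/0.046453 ≈ 21.5.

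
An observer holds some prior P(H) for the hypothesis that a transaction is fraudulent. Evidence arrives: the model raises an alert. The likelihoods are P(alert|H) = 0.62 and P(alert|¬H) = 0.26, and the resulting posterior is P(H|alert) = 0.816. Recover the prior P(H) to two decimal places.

Bayes' rule in odds form gives O(H|E) = O(H)·[P(E|H)/P(E|¬H)], hence O(H) = O(H|E)/LR.
Posterior odds = 0.816/(1−0.816) = 4.4348. LR = 0.62/0.26 = 2.3846.
Prior odds = 4.4348/2.3846 = 1.8598, so P(H) = 1.8598/(1+1.8598) ≈ 0.65.

P(H) = 0.65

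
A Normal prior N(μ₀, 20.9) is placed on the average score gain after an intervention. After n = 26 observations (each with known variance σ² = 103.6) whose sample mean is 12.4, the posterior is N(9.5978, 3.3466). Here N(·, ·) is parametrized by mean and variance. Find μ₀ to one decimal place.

μ₀ = -5.1

The posterior mean is a precision-weighted average: μ_n = (τ₀μ₀ + τ_data·x̄)/(τ₀+τ_data), with τ₀=1/σ₀² and τ_data=n/σ².
Here τ₀ = 1/20.9 = 0.047847 and τ_data = 26/103.6 = 0.250965, so τ_n = 0.298812.
Rearranging for μ₀: μ₀ = (μ_n·τ_n − τ_data·x̄)/τ₀ = (9.5978·0.298812 − 0.250965·12.4) / 0.047847 = -0.244028/0.047847 ≈ -5.1.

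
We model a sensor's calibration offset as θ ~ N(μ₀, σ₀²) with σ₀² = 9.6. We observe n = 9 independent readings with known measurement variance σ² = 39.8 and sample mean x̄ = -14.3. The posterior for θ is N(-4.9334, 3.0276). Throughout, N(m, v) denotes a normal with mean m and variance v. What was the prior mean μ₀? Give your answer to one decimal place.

μ₀ = 15.4

The posterior mean is a precision-weighted average: μ_n = (τ₀μ₀ + τ_data·x̄)/(τ₀+τ_data), with τ₀=1/σ₀² and τ_data=n/σ².
Here τ₀ = 1/9.6 = 0.104167 and τ_data = 9/39.8 = 0.226131, so τ_n = 0.330298.
Rearranging for μ₀: μ₀ = (μ_n·τ_n − τ_data·x̄)/τ₀ = (-4.9334·0.330298 − 0.226131·-14.3) / 0.104167 = 1.604181/0.104167 ≈ 15.4.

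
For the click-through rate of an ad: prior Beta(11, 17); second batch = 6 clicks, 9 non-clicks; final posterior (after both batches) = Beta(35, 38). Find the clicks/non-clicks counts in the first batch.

Because Beta–binomial updating is additive in the counts, the combined data contributed (α_post−α_prior, β_post−β_prior) successes and failures.
Total across both batches: 35−11=24 clicks, 38−17=21 non-clicks.
Subtract the second batch: 24−6=18 clicks and 21−9=12 non-clicks.

18 clicks and 12 non-clicks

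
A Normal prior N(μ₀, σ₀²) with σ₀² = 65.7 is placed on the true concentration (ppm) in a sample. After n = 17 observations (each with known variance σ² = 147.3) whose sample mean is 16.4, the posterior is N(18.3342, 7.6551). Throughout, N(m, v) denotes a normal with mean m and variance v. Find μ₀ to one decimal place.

The posterior mean is a precision-weighted average: μ_n = (τ₀μ₀ + τ_data·x̄)/(τ₀+τ_data), with τ₀=1/σ₀² and τ_data=n/σ².
Here τ₀ = 1/65.7 = 0.015221 and τ_data = 17/147.3 = 0.115411, so τ_n = 0.130632.
Rearranging for μ₀: μ₀ = (μ_n·τ_n − τ_data·x̄)/τ₀ = (18.3342·0.130632 − 0.115411·16.4) / 0.015221 = 0.502293/0.015221 ≈ 33.0.

μ₀ = 33.0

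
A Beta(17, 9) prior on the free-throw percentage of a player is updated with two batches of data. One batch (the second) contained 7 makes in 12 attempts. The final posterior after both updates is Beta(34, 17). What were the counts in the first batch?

10 makes and 3 misses

Sequential conjugate updates are equivalent to a single update on the pooled data, so total successes = posterior α − prior α and total failures = posterior β − prior β.
Total across both batches: 34−17=17 makes, 17−9=8 misses.
Subtract the second batch: 17−7=10 makes and 8−5=3 misses.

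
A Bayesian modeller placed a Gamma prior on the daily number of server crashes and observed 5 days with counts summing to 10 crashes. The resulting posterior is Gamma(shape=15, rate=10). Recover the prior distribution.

A Gamma(α, β) prior (rate parametrization) on a Poisson rate with n observations summing to S gives posterior Gamma(α+S, β+n).
So α = 15 − 10 = 5 and β = 10 − 5 = 5.

Gamma(shape=5, rate=5)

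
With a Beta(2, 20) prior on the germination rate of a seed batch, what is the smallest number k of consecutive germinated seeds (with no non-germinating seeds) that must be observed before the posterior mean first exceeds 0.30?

k = 7

After k germinated seeds and 0 non-germinating seeds the posterior is Beta(2+k, 20), with mean (2+k)/(2+20+k).
Set (2+k)/(22+k) > 0.30 and solve: k > (0.30·22 − 2)/(1 − 0.30) = 6.571.
The smallest integer exceeding 6.571 is 7, and checking k=7: (9)/(29) = 0.3103 > 0.30.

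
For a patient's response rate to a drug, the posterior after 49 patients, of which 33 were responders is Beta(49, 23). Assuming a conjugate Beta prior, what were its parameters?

Beta(16, 7)

Under Beta–binomial conjugacy the posterior parameters are (a+s, b+f).
Subtract the data counts: 49−33=16, 23−16=7.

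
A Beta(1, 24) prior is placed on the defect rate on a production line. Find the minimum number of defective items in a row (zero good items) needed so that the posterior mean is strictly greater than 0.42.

After k defective items and 0 good items the posterior is Beta(1+k, 24), with mean (1+k)/(1+24+k).
Set (1+k)/(25+k) > 0.42 and solve: k > (0.42·25 − 1)/(1 − 0.42) = 16.379.
The smallest integer exceeding 16.379 is 17, and checking k=17: (18)/(42) = 0.4286 > 0.42.

k = 17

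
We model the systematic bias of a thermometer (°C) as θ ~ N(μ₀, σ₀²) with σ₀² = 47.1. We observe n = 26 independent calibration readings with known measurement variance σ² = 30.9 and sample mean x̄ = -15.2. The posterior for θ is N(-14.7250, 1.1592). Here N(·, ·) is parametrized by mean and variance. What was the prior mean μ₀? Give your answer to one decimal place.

With known observation variance, the Normal–Normal posterior has precision τ_n = τ₀ + n/σ² and mean μ_n = (τ₀μ₀ + (n/σ²)x̄)/τ_n.
Here τ₀ = 1/47.1 = 0.021231 and τ_data = 26/30.9 = 0.841424, so τ_n = 0.862655.
Rearranging for μ₀: μ₀ = (μ_n·τ_n − τ_data·x̄)/τ₀ = (-14.7250·0.862655 − 0.841424·-15.2) / 0.021231 = 0.087050/0.021231 ≈ 4.1.

μ₀ = 4.1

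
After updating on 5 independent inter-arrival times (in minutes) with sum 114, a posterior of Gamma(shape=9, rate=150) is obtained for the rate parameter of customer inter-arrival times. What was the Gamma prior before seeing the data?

For an exponential likelihood with a Gamma(α, β) prior on the rate, n observations with total T give posterior Gamma(α+n, β+T).
So α = 9 − 5 = 4 and β = 150 − 114 = 36.

Gamma(shape=4, rate=36)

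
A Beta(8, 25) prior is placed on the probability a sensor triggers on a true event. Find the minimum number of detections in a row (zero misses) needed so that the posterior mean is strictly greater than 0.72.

After k detections and 0 misses the posterior is Beta(8+k, 25), with mean (8+k)/(8+25+k).
Set (8+k)/(33+k) > 0.72 and solve: k > (0.72·33 − 8)/(1 − 0.72) = 56.286.
The smallest integer exceeding 56.286 is 57, and checking k=57: (65)/(90) = 0.7222 > 0.72.

k = 57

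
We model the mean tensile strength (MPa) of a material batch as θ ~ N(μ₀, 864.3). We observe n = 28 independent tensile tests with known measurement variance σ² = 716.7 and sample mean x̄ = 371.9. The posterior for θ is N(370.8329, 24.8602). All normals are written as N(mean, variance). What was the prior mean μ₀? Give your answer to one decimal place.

μ₀ = 334.8

The posterior mean is a precision-weighted average: μ_n = (τ₀μ₀ + τ_data·x̄)/(τ₀+τ_data), with τ₀=1/σ₀² and τ_data=n/σ².
Here τ₀ = 1/864.3 = 0.001157 and τ_data = 28/716.7 = 0.039068, so τ_n = 0.040225.
Rearranging for μ₀: μ₀ = (μ_n·τ_n − τ_data·x̄)/τ₀ = (370.8329·0.040225 − 0.039068·371.9) / 0.001157 = 0.387364/0.001157 ≈ 334.8.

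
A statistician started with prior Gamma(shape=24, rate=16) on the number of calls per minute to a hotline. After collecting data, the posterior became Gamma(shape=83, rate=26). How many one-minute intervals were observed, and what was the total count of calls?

n = 10 one-minute intervals with total 59 calls

Gamma–Poisson conjugacy: posterior shape = α + Σxᵢ, posterior rate = β + n.
Matching: Σxᵢ = 83 − 24 = 59 and n = 26 − 16 = 10.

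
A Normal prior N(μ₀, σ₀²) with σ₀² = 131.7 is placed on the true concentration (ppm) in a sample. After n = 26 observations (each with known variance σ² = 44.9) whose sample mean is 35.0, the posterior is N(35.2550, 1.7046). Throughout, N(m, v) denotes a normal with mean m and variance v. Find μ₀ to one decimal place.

μ₀ = 54.7

With known observation variance, the Normal–Normal posterior has precision τ_n = τ₀ + n/σ² and mean μ_n = (τ₀μ₀ + (n/σ²)x̄)/τ_n.
Here τ₀ = 1/131.7 = 0.007593 and τ_data = 26/44.9 = 0.579065, so τ_n = 0.586658.
Rearranging for μ₀: μ₀ = (μ_n·τ_n − τ_data·x̄)/τ₀ = (35.2550·0.586658 − 0.579065·35.0) / 0.007593 = 0.415353/0.007593 ≈ 54.7.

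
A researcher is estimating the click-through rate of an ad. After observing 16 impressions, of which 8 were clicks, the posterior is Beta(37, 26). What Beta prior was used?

Beta(29, 18)

A Beta(a, b) prior with s successes and f failures in binomial data gives a Beta(a+s, b+f) posterior.
Subtract the data counts: 37−8=29, 26−8=18.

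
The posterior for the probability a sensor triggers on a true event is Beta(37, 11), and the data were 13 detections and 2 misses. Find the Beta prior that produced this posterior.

Beta(24, 9)

Beta is conjugate to the binomial likelihood: posterior = Beta(a+s, b+f).
Subtract the data counts: 37−13=24, 11−2=9.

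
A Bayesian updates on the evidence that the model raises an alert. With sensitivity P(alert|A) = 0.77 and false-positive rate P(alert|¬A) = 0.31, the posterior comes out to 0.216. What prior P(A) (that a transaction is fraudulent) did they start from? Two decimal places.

Bayes' rule in odds form gives O(A|E) = O(A)·[P(E|A)/P(E|¬A)], hence O(A) = O(A|E)/LR.
Posterior odds = 0.216/(1−0.216) = 0.2755. LR = 0.77/0.31 = 2.4839.
Prior odds = 0.2755/2.4839 = 0.1109, so P(A) = 0.1109/(1+0.1109) ≈ 0.10.

P(A) = 0.10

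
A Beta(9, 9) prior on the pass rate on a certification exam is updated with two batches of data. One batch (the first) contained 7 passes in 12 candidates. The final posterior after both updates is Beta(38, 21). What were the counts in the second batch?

22 passes and 7 failures

Because Beta–binomial updating is additive in the counts, the combined data contributed (α_post−α_prior, β_post−β_prior) successes and failures.
Total across both batches: 38−9=29 passes, 21−9=12 failures.
Subtract the first batch: 29−7=22 passes and 12−5=7 failures.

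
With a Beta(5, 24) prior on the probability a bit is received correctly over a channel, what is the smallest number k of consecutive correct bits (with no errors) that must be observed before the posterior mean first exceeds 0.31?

After k correct bits and 0 errors the posterior is Beta(5+k, 24), with mean (5+k)/(5+24+k).
Set (5+k)/(29+k) > 0.31 and solve: k > (0.31·29 − 5)/(1 − 0.31) = 5.783.
The smallest integer exceeding 5.783 is 6.

k = 6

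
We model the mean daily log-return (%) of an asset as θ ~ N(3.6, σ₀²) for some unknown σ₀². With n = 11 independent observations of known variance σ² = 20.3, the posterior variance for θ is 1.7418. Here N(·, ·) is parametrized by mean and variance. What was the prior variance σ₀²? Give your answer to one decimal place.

For the Normal–Normal model with known σ², precisions add: τ_n = τ₀ + n/σ².
So 1/σ₀² = 1/1.7418 − 11/20.3 = 0.574119 − 0.541872 = 0.032247.
Hence σ₀² = 1/0.032247 ≈ 31.0.

σ₀² = 31.0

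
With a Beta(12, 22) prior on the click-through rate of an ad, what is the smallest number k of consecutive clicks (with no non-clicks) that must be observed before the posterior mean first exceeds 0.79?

After k clicks and 0 non-clicks the posterior is Beta(12+k, 22), with mean (12+k)/(12+22+k).
Set (12+k)/(34+k) > 0.79 and solve: k > (0.79·34 − 12)/(1 − 0.79) = 70.762.
The smallest integer exceeding 70.762 is 71, and checking k=71: (83)/(105) = 0.7905 > 0.79.

k = 71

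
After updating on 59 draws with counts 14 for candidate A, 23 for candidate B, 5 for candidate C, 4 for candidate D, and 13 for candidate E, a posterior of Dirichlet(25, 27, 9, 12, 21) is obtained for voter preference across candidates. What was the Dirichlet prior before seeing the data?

Dirichlet(11, 4, 4, 8, 8)

For a Dirichlet(α) prior with multinomial counts c, the posterior is Dirichlet(α + c) componentwise.
Subtract each count from the matching posterior parameter: 25−14=11, 27−23=4, 9−5=4, 12−4=8, 21−13=8.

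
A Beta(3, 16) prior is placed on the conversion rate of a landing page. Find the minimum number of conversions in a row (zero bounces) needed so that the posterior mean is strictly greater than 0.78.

k = 54

After k conversions and 0 bounces the posterior is Beta(3+k, 16), with mean (3+k)/(3+16+k).
Set (3+k)/(19+k) > 0.78 and solve: k > (0.78·19 − 3)/(1 − 0.78) = 53.727.
The smallest integer exceeding 53.727 is 54.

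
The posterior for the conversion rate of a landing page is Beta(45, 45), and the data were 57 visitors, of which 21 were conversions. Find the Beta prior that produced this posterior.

Beta(24, 9)

A Beta(a, b) prior with s successes and f failures in binomial data gives a Beta(a+s, b+f) posterior.
Subtract the data counts: 45−21=24, 45−36=9.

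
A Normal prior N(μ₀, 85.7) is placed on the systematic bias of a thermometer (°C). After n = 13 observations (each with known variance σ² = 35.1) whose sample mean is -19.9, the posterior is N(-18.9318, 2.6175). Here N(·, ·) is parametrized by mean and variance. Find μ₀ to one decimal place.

The posterior mean is a precision-weighted average: μ_n = (τ₀μ₀ + τ_data·x̄)/(τ₀+τ_data), with τ₀=1/σ₀² and τ_data=n/σ².
Here τ₀ = 1/85.7 = 0.011669 and τ_data = 13/35.1 = 0.370370, so τ_n = 0.382039.
Rearranging for μ₀: μ₀ = (μ_n·τ_n − τ_data·x̄)/τ₀ = (-18.9318·0.382039 − 0.370370·-19.9) / 0.011669 = 0.137677/0.011669 ≈ 11.8.

μ₀ = 11.8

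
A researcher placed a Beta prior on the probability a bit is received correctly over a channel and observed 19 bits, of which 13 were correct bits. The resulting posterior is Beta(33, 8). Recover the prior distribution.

Beta is conjugate to the binomial likelihood: posterior = Beta(α+s, β+f).
So α = 33 − 13 = 20 and β = 8 − 6 = 2.

Beta(20, 2)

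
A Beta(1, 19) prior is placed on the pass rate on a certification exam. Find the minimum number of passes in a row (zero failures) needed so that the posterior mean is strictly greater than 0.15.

k = 3

After k passes and 0 failures the posterior is Beta(1+k, 19), with mean (1+k)/(1+19+k).
Set (1+k)/(20+k) > 0.15 and solve: k > (0.15·20 − 1)/(1 − 0.15) = 2.353.
The smallest integer exceeding 2.353 is 3.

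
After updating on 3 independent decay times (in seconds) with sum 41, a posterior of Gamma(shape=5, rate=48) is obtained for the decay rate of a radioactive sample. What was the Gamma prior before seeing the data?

Gamma(shape=2, rate=7)

Gamma–exponential conjugacy: posterior shape = α + n, posterior rate = β + Σtᵢ.
So α = 5 − 3 = 2 and β = 48 − 41 = 7.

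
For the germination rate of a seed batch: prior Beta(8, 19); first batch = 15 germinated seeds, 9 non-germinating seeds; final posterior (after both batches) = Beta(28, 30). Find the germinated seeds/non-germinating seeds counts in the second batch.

Because Beta–binomial updating is additive in the counts, the combined data contributed (α_post−α_prior, β_post−β_prior) successes and failures.
Total across both batches: 28−8=20 germinated seeds, 30−19=11 non-germinating seeds.
Subtract the first batch: 20−15=5 germinated seeds and 11−9=2 non-germinating seeds.

5 germinated seeds and 2 non-germinating seeds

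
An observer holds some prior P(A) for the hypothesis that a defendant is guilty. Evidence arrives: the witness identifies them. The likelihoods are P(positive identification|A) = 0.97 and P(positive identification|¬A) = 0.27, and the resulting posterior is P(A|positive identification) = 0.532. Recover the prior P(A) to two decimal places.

Bayes' rule in odds form gives O(A|E) = O(A)·[P(E|A)/P(E|¬A)], hence O(A) = O(A|E)/LR.
Posterior odds = 0.532/(1−0.532) = 1.1368. LR = 0.97/0.27 = 3.5926.
Prior odds = 1.1368/3.5926 = 0.3164, so P(A) = 0.3164/(1+0.3164) ≈ 0.24.

P(A) = 0.24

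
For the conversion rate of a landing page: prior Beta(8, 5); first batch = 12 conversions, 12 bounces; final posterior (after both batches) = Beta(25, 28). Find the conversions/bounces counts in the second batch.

5 conversions and 11 bounces

Sequential conjugate updates are equivalent to a single update on the pooled data, so total successes = posterior α − prior α and total failures = posterior β − prior β.
Total across both batches: 25−8=17 conversions, 28−5=23 bounces.
Subtract the first batch: 17−12=5 conversions and 23−12=11 bounces.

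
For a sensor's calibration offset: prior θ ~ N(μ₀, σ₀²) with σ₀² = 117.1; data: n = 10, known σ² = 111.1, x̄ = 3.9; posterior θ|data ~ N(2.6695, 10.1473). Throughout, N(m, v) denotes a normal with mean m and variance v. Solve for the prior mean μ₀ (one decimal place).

With known observation variance, the Normal–Normal posterior has precision τ_n = τ₀ + n/σ² and mean μ_n = (τ₀μ₀ + (n/σ²)x̄)/τ_n.
Here τ₀ = 1/117.1 = 0.008540 and τ_data = 10/111.1 = 0.090009, so τ_n = 0.098549.
Rearranging for μ₀: μ₀ = (μ_n·τ_n − τ_data·x̄)/τ₀ = (2.6695·0.098549 − 0.090009·3.9) / 0.008540 = -0.087959/0.008540 ≈ -10.3.

μ₀ = -10.3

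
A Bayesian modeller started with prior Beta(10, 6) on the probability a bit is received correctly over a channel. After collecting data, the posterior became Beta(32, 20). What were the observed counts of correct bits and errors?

Beta is conjugate to the binomial likelihood: posterior = Beta(α+s, β+f).
So s = 32 − 10 = 22 and f = 20 − 6 = 14.

22 correct bits and 14 errors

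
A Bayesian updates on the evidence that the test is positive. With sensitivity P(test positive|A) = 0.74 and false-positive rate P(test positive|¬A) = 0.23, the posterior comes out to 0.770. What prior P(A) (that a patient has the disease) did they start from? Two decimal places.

In odds form, posterior odds = prior odds × likelihood ratio, so prior odds = posterior odds ÷ LR.
Posterior odds = 0.770/(1−0.770) = 3.3478. LR = 0.74/0.23 = 3.2174.
Prior odds = 3.3478/3.2174 = 1.0405, so P(A) = 1.0405/(1+1.0405) ≈ 0.51.

P(A) = 0.51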